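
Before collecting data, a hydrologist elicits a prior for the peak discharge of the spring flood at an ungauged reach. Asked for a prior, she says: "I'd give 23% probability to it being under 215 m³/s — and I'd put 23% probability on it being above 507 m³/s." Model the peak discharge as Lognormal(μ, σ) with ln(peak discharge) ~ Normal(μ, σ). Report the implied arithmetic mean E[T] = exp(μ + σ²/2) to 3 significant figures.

If T ~ Lognormal(μ,σ) then ln T ~ Normal(μ,σ), so the p-quantile of ln T is μ + z_p·σ.
ln(215) = 5.371 and ln(507) = 6.229; z_{0.23} = -0.7388, z_{0.77} = 0.7388.
σ = (6.229 − 5.371)/(0.7388 − (-0.7388)) = 0.581.
μ = 5.371 − (-0.7388)·0.581 = 5.800.
E[T] = exp(μ + σ²/2) = exp(5.800 + 0.1685) = 391 m³/s.

E[T] ≈ 391 m³/s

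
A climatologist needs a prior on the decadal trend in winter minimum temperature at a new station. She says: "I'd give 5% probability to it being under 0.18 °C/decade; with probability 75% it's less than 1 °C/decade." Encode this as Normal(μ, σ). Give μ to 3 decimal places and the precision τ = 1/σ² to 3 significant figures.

For Normal(μ,σ), the p-quantile is μ + z_p·σ. Here z_{0.05} = -1.645, z_{0.75} = 0.6745.
So 0.18 = μ − 1.645σ and 1 = μ + 0.6745σ.
Subtracting: σ = (1 − 0.18)/(0.6745 − (-1.645)) = 0.354.
Then μ = 0.18 − (-1.645)·0.354 = 0.762.
Precision τ = 1/σ² = 1/0.3535² = 8.

μ = 0.762, τ = 8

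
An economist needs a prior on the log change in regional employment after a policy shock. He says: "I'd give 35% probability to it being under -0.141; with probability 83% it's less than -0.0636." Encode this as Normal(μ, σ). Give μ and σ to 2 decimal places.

The p-quantile of Normal(μ,σ) is μ + z_p·σ, with z_{0.35} = -0.3853 and z_{0.83} = 0.9542.
Eliminate σ: μ = (z₂·x₁ − z₁·x₂)/(z₂ − z₁) = (0.9542·-0.141 − (-0.3853)·-0.0636)/1.339 = -0.12.
Then σ = (x₂ − x₁)/(z₂ − z₁) = (-0.0636 − -0.141)/1.339 = 0.06.

μ = -0.12, σ = 0.06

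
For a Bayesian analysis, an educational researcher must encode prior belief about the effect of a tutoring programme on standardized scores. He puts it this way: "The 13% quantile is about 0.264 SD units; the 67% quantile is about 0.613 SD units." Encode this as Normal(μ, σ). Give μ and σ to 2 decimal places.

The p-quantile of Normal(μ,σ) is μ + z_p·σ, with z_{0.13} = -1.126 and z_{0.67} = 0.4399.
Eliminate σ: μ = (z₂·x₁ − z₁·x₂)/(z₂ − z₁) = (0.4399·0.264 − (-1.126)·0.613)/1.566 = 0.51.
Then σ = (x₂ − x₁)/(z₂ − z₁) = (0.613 − 0.264)/1.566 = 0.22.

μ = 0.51, σ = 0.22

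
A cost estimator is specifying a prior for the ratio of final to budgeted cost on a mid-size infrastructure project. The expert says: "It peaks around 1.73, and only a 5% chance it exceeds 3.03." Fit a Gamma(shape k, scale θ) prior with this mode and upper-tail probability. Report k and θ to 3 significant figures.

Gamma(k,θ) with k>1 has mode (k−1)θ, so θ = 1.73/(k−1).
Need P(X < 3.03) = 0.95 with θ tied to k this way. Start at k = 2, θ = 1.73: P(X<3.03) ≈ 0.523.
Too low — raise k to concentrate. Iterating converges to k ≈ 9.88.
Then θ = 1.73/(9.88−1) ≈ 0.195.

k ≈ 9.88, θ ≈ 0.195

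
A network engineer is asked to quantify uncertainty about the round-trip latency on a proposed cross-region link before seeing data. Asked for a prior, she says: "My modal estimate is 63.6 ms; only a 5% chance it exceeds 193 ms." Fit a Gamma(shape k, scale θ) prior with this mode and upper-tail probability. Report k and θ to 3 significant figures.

Gamma(k,θ) with k>1 has mode (k−1)θ, so θ = 63.6/(k−1).
Need P(X < 193) = 0.95 with θ tied to k this way. Start at k = 2, θ = 63.6: P(X<193) ≈ 0.806.
Too low — raise k to concentrate. Iterating converges to k ≈ 3.15.
Then θ = 63.6/(3.15−1) ≈ 29.6.

k ≈ 3.15, θ ≈ 29.6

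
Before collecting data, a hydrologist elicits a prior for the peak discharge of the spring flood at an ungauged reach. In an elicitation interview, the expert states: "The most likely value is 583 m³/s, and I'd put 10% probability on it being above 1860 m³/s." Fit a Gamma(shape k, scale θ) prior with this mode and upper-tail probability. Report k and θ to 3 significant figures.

Gamma(k,θ) with k>1 has mode (k−1)θ, so θ = 583/(k−1).
Need P(X < 1860) = 0.9 with θ tied to k this way. Start at k = 2, θ = 583: P(X<1860) ≈ 0.828.
Too low — raise k to concentrate. Iterating converges to k ≈ 2.4.
Then θ = 583/(2.4−1) ≈ 415.

k ≈ 2.4, θ ≈ 415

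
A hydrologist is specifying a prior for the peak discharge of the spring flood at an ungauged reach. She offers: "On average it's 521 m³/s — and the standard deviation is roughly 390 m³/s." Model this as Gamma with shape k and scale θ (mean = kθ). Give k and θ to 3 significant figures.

k ≈ 1.78, θ ≈ 292

For Gamma(k, scale θ): mean = kθ, variance = kθ², so CV = 1/√k.
CV = SD/mean = 390/521 = 0.7486, hence k = 1/CV² = 1.78.
Then θ = mean/k = 521/1.78 = 292.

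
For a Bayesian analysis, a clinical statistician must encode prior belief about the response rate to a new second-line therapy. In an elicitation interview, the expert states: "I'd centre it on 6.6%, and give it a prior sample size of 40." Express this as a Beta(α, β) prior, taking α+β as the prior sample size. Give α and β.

α = 2.64, β = 37.36

Under the effective-sample-size interpretation, Beta(α, β) has prior mean α/(α+β) and prior sample size α+β.
So α+β = 40 and α/(α+β) = 0.066, giving α = 0.066·40 = 2.64 and β = 40 − 2.64 = 37.36.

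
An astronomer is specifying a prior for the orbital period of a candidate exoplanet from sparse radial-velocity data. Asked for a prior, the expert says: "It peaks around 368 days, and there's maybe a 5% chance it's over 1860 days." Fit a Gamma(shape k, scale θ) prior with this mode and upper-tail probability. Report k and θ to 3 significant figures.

k ≈ 1.91, θ ≈ 405

Gamma(k,θ) with k>1 has mode (k−1)θ, so θ = 368/(k−1).
Need P(X < 1860) = 0.95 with θ tied to k this way. Start at k = 2, θ = 368: P(X<1860) ≈ 0.961.
Too high — lower k to spread out. Iterating converges to k ≈ 1.91.
Then θ = 368/(1.91−1) ≈ 405.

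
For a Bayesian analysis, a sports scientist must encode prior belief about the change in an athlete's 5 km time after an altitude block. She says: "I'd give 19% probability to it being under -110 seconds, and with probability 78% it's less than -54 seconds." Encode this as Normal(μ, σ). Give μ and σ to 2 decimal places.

For Normal(μ,σ), the p-quantile is μ + z_p·σ. Here z_{0.19} = -0.8779, z_{0.78} = 0.7722.
So -110 = μ − 0.8779σ and -54 = μ + 0.7722σ.
Subtracting: σ = (-54 − -110)/(0.7722 − (-0.8779)) = 33.94.
Then μ = -110 − (-0.8779)·33.94 = -80.21.

μ = -80.21, σ = 33.94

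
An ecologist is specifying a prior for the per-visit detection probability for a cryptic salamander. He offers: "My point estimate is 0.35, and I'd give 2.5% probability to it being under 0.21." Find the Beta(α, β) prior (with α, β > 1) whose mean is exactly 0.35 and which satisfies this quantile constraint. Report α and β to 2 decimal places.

α ≈ 13.56, β ≈ 25.17

With mean 0.35 fixed, write α = 0.35s, β = 0.65s where s = α+β.
Need P(θ < 0.21) = 0.025 under Beta(0.35s, 0.65s). Normal approximation: (q−m)/√(m(1−m)/s) ≈ z_{0.025} = -1.96, so s ≈ 0.35·0.65·(-1.96)²/(0.21−0.35)² = 44.6.
At s = 44.6: P(θ<0.21) ≈ 0.017. Adjusting to match 0.025 gives s ≈ 38.73.
So α = 0.35·38.73 ≈ 13.56, β = 0.65·38.73 ≈ 25.17.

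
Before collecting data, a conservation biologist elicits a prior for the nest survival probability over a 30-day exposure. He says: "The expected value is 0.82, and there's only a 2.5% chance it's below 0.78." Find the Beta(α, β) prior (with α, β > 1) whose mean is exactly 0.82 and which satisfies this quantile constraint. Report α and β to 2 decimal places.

α ≈ 313.49, β ≈ 68.82

With mean 0.82 fixed, write α = 0.82s, β = 0.18s where s = α+β.
Need P(θ < 0.78) = 0.025 under Beta(0.82s, 0.18s). Normal approximation: (q−m)/√(m(1−m)/s) ≈ z_{0.025} = -1.96, so s ≈ 0.82·0.18·(-1.96)²/(0.78−0.82)² = 354.4.
At s = 354.4: P(θ<0.78) ≈ 0.029. Adjusting to match 0.025 gives s ≈ 382.31.
So α = 0.82·382.31 ≈ 313.49, β = 0.18·382.31 ≈ 68.82.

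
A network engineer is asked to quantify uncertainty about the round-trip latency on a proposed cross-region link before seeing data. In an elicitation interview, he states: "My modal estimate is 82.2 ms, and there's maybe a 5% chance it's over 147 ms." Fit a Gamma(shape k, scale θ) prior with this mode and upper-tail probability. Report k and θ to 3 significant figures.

Gamma(k,θ) with k>1 has mode (k−1)θ, so θ = 82.2/(k−1).
Need P(X < 147) = 0.95 with θ tied to k this way. Start at k = 2, θ = 82.2: P(X<147) ≈ 0.534.
Too low — raise k to concentrate. Iterating converges to k ≈ 9.25.
Then θ = 82.2/(9.25−1) ≈ 9.96.

k ≈ 9.25, θ ≈ 9.96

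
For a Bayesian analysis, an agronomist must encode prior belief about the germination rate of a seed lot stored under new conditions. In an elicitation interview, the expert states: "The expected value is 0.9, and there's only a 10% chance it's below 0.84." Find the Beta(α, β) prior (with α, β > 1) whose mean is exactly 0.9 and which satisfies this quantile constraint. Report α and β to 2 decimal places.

α ≈ 40.06, β ≈ 4.45

With mean 0.9 fixed, write α = 0.9s, β = 0.1s where s = α+β.
Need P(θ < 0.84) = 0.1 under Beta(0.9s, 0.1s). Normal approximation: (q−m)/√(m(1−m)/s) ≈ z_{0.1} = -1.28, so s ≈ 0.9·0.1·(-1.28)²/(0.84−0.9)² = 41.1.
At s = 41.1: P(θ<0.84) ≈ 0.107. Adjusting to match 0.1 gives s ≈ 44.51.
So α = 0.9·44.51 ≈ 40.06, β = 0.1·44.51 ≈ 4.45.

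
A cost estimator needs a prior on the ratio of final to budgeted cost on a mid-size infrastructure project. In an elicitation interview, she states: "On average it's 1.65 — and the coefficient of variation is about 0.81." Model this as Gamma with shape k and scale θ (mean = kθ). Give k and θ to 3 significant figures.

k ≈ 1.52, θ ≈ 1.08

For Gamma(k, scale θ): mean = kθ, variance = kθ², so CV = 1/√k.
CV = 0.81, hence k = 1/CV² = 1.52.
Then θ = mean/k = 1.65/1.52 = 1.08.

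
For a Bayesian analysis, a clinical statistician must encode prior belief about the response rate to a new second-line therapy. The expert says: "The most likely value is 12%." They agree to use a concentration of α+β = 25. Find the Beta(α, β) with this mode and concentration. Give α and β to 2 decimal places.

α = 3.76, β = 21.24

For α,β > 1 the Beta mode is (α−1)/(α+β−2). With α+β = 25, the mode is (α−1)/23.
Set (α−1)/23 = 0.12 → α = 1 + 0.12·23 = 3.76.
β = 25 − α = 21.24.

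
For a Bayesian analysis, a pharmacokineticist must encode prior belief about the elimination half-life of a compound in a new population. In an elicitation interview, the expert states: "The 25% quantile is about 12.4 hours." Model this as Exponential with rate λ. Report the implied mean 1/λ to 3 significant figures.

mean ≈ 43.1 hours

P(T < 12.4) = 1 − e^(−λ·12.4) = 0.25, so λ = −ln(1−0.25)/12.4 = −ln(0.75)/12.4 = 0.0232.
Mean = 1/λ = 43.1 hours.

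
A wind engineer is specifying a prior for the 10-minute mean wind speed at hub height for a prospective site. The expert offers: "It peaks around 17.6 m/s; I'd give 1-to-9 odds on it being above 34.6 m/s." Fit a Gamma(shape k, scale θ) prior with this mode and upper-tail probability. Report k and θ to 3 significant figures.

Gamma(k,θ) with k>1 has mode (k−1)θ, so θ = 17.6/(k−1).
Need P(X < 34.6) = 0.9 with θ tied to k this way. Start at k = 2, θ = 17.6: P(X<34.6) ≈ 0.585.
Too low — raise k to concentrate. Iterating converges to k ≈ 5.19.
Then θ = 17.6/(5.19−1) ≈ 4.2.

k ≈ 5.19, θ ≈ 4.2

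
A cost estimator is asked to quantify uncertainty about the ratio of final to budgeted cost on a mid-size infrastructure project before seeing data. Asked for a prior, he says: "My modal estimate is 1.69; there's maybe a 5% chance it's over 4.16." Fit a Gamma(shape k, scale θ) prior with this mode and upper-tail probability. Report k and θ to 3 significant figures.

k ≈ 4.35, θ ≈ 0.504

Gamma(k,θ) with k>1 has mode (k−1)θ, so θ = 1.69/(k−1).
Need P(X < 4.16) = 0.95 with θ tied to k this way. Start at k = 2, θ = 1.69: P(X<4.16) ≈ 0.705.
Too low — raise k to concentrate. Iterating converges to k ≈ 4.35.
Then θ = 1.69/(4.35−1) ≈ 0.504.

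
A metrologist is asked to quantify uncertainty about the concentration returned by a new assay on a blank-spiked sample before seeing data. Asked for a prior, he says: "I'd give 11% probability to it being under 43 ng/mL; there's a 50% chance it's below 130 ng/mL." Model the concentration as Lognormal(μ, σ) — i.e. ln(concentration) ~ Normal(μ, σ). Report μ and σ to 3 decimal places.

μ ≈ 4.868, σ ≈ 0.902

If T ~ Lognormal(μ,σ) then ln T ~ Normal(μ,σ), so the p-quantile of ln T is μ + z_p·σ.
ln(43) = 3.761 and ln(130) = 4.868; z_{0.11} = -1.227, z_{0.5} = 0.
σ = (4.868 − 3.761)/(0 − (-1.227)) = 0.902.
μ = 3.761 − (-1.227)·0.902 = 4.868.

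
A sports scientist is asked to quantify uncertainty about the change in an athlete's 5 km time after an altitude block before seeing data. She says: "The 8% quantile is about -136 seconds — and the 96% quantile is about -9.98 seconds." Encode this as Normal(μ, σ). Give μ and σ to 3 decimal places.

μ = -79.891, σ = 39.933

For Normal(μ,σ), the p-quantile is μ + z_p·σ. Here z_{0.08} = -1.405, z_{0.96} = 1.751.
So -136 = μ − 1.405σ and -9.98 = μ + 1.751σ.
Subtracting: σ = (-9.98 − -136)/(1.751 − (-1.405)) = 39.933.
Then μ = -136 − (-1.405)·39.933 = -79.891.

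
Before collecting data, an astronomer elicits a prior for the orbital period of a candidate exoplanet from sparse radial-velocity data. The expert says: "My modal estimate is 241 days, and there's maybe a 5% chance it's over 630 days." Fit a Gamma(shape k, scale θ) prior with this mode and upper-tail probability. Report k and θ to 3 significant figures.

k ≈ 3.93, θ ≈ 82.4

Gamma(k,θ) with k>1 has mode (k−1)θ, so θ = 241/(k−1).
Need P(X < 630) = 0.95 with θ tied to k this way. Start at k = 2, θ = 241: P(X<630) ≈ 0.735.
Too low — raise k to concentrate. Iterating converges to k ≈ 3.93.
Then θ = 241/(3.93−1) ≈ 82.4.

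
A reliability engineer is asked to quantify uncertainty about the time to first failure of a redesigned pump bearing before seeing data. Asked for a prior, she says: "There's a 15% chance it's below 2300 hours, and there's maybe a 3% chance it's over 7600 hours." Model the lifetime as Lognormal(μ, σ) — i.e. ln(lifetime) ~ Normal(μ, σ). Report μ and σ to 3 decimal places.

If T ~ Lognormal(μ,σ) then ln T ~ Normal(μ,σ), so the p-quantile of ln T is μ + z_p·σ.
ln(2300) = 7.741 and ln(7600) = 8.936; z_{0.15} = -1.036, z_{0.97} = 1.881.
σ = (8.936 − 7.741)/(1.881 − (-1.036)) = 0.410.
μ = 7.741 − (-1.036)·0.410 = 8.165.

μ ≈ 8.165, σ ≈ 0.410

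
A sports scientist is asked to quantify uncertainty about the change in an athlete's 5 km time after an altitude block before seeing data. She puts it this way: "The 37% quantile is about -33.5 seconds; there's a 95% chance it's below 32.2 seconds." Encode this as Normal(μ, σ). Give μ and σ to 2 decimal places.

The p-quantile of Normal(μ,σ) is μ + z_p·σ, with z_{0.37} = -0.3319 and z_{0.95} = 1.645.
Eliminate σ: μ = (z₂·x₁ − z₁·x₂)/(z₂ − z₁) = (1.645·-33.5 − (-0.3319)·32.2)/1.977 = -22.47.
Then σ = (x₂ − x₁)/(z₂ − z₁) = (32.2 − -33.5)/1.977 = 33.24.

μ = -22.47, σ = 33.24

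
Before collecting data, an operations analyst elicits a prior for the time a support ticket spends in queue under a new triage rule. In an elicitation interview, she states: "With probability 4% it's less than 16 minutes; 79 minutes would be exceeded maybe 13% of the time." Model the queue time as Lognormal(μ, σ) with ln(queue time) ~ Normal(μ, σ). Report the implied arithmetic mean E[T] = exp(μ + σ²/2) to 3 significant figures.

E[T] ≈ 49.3 minutes

If T ~ Lognormal(μ,σ) then ln T ~ Normal(μ,σ), so the p-quantile of ln T is μ + z_p·σ.
ln(16) = 2.773 and ln(79) = 4.369; z_{0.04} = -1.751, z_{0.87} = 1.126.
σ = (4.369 − 2.773)/(1.126 − (-1.751)) = 0.555.
μ = 2.773 − (-1.751)·0.555 = 3.744.
E[T] = exp(μ + σ²/2) = exp(3.744 + 0.1540) = 49.3 minutes.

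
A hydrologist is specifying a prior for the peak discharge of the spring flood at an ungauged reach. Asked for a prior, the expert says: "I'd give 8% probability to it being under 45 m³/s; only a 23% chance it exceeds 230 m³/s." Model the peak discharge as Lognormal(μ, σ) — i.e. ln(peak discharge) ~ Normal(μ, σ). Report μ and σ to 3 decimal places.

μ ≈ 4.876, σ ≈ 0.761

If T ~ Lognormal(μ,σ) then ln T ~ Normal(μ,σ), so the p-quantile of ln T is μ + z_p·σ.
ln(45) = 3.807 and ln(230) = 5.438; z_{0.08} = -1.405, z_{0.77} = 0.7388.
σ = (5.438 − 3.807)/(0.7388 − (-1.405)) = 0.761.
μ = 3.807 − (-1.405)·0.761 = 4.876.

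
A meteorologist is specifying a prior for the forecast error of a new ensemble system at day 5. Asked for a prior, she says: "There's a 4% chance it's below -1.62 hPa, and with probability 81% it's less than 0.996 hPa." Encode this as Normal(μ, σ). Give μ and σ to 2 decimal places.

μ = 0.12, σ = 1.00

For Normal(μ,σ), the p-quantile is μ + z_p·σ. Here z_{0.04} = -1.751, z_{0.81} = 0.8779.
So -1.62 = μ − 1.751σ and 0.996 = μ + 0.8779σ.
Subtracting: σ = (0.996 − -1.62)/(0.8779 − (-1.751)) = 1.00.
Then μ = -1.62 − (-1.751)·1.00 = 0.12.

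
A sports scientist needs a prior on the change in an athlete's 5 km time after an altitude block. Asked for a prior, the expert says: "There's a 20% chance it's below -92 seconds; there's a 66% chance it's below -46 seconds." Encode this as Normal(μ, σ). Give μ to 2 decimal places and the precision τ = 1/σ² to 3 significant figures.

μ = -61.13, τ = 0.000743

For Normal(μ,σ), the p-quantile is μ + z_p·σ. Here z_{0.2} = -0.8416, z_{0.66} = 0.4125.
So -92 = μ − 0.8416σ and -46 = μ + 0.4125σ.
Subtracting: σ = (-46 − -92)/(0.4125 − (-0.8416)) = 36.68.
Then μ = -92 − (-0.8416)·36.68 = -61.13.
Precision τ = 1/σ² = 1/36.68² = 0.000743.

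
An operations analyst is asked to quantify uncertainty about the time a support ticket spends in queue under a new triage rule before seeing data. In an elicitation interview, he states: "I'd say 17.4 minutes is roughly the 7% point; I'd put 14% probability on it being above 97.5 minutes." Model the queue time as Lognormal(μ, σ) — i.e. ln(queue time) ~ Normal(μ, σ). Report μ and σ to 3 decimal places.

μ ≈ 3.851, σ ≈ 0.674

If T ~ Lognormal(μ,σ) then ln T ~ Normal(μ,σ), so the p-quantile of ln T is μ + z_p·σ.
ln(17.4) = 2.856 and ln(97.5) = 4.58; z_{0.07} = -1.476, z_{0.86} = 1.08.
σ = (4.58 − 2.856)/(1.08 − (-1.476)) = 0.674.
μ = 2.856 − (-1.476)·0.674 = 3.851.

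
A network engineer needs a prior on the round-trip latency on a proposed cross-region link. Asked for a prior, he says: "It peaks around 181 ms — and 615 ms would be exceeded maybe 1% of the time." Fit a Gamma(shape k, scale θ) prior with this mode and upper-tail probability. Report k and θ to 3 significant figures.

Gamma(k,θ) with k>1 has mode (k−1)θ, so θ = 181/(k−1).
Need P(X < 615) = 0.99 with θ tied to k this way. Start at k = 2, θ = 181: P(X<615) ≈ 0.853.
Too low — raise k to concentrate. Iterating converges to k ≈ 3.92.
Then θ = 181/(3.92−1) ≈ 62.

k ≈ 3.92, θ ≈ 62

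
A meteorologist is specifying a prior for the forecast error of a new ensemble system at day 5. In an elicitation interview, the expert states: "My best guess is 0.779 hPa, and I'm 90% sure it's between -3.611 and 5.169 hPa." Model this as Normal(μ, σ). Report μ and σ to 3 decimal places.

A symmetric 90% interval runs μ ± z·σ with z = 1.645.
Half-width = 4.39, so σ = 4.39/1.645 = 2.669.
μ is the stated best guess, 0.779.

μ = 0.779, σ = 2.669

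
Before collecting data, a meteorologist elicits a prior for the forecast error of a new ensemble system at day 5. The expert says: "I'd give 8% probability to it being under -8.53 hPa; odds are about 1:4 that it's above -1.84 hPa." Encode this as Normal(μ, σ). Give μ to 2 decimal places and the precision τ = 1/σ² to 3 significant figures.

The p-quantile of Normal(μ,σ) is μ + z_p·σ, with z_{0.08} = -1.405 and z_{0.8} = 0.8416.
Eliminate σ: μ = (z₂·x₁ − z₁·x₂)/(z₂ − z₁) = (0.8416·-8.53 − (-1.405)·-1.84)/2.247 = -4.35.
Then σ = (x₂ − x₁)/(z₂ − z₁) = (-1.84 − -8.53)/2.247 = 2.98.
Precision τ = 1/σ² = 1/2.978² = 0.113.

μ = -4.35, τ = 0.113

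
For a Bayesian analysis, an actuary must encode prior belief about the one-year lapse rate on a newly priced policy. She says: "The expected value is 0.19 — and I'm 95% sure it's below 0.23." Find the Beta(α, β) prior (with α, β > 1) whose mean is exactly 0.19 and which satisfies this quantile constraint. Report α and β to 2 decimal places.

With mean 0.19 fixed, write α = 0.19s, β = 0.81s where s = α+β.
Need P(θ < 0.23) = 0.95 under Beta(0.19s, 0.81s). Normal approximation: (q−m)/√(m(1−m)/s) ≈ z_{0.95} = 1.64, so s ≈ 0.19·0.81·(1.64)²/(0.23−0.19)² = 260.2.
At s = 260.2: P(θ<0.23) ≈ 0.945. Adjusting to match 0.95 gives s ≈ 276.24.
So α = 0.19·276.24 ≈ 52.49, β = 0.81·276.24 ≈ 223.76.

α ≈ 52.49, β ≈ 223.76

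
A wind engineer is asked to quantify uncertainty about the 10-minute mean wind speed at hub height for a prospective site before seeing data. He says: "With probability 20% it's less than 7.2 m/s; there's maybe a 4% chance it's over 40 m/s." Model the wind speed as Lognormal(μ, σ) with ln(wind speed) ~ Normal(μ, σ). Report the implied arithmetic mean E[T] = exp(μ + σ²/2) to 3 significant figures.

If T ~ Lognormal(μ,σ) then ln T ~ Normal(μ,σ), so the p-quantile of ln T is μ + z_p·σ.
ln(7.2) = 1.974 and ln(40) = 3.689; z_{0.2} = -0.8416, z_{0.96} = 1.751.
σ = (3.689 − 1.974)/(1.751 − (-0.8416)) = 0.661.
μ = 1.974 − (-0.8416)·0.661 = 2.531.
E[T] = exp(μ + σ²/2) = exp(2.531 + 0.2188) = 15.6 m/s.

E[T] ≈ 15.6 m/s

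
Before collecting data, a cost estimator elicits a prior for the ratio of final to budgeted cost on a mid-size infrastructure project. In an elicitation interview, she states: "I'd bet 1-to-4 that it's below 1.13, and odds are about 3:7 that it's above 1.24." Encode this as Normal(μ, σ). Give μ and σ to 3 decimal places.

For Normal(μ,σ), the p-quantile is μ + z_p·σ. Here z_{0.2} = -0.8416, z_{0.7} = 0.5244.
So 1.13 = μ − 0.8416σ and 1.24 = μ + 0.5244σ.
Subtracting: σ = (1.24 − 1.13)/(0.5244 − (-0.8416)) = 0.081.
Then μ = 1.13 − (-0.8416)·0.081 = 1.198.

μ = 1.198, σ = 0.081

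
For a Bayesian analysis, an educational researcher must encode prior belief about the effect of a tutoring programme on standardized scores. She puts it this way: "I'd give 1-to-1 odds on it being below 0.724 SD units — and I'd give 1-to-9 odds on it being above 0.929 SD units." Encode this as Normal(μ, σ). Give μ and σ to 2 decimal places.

For Normal(μ,σ), the p-quantile is μ + z_p·σ. Here z_{0.5} = 0, z_{0.9} = 1.282.
So 0.724 = μ + 0σ and 0.929 = μ + 1.282σ.
Subtracting: σ = (0.929 − 0.724)/(1.282 − (0)) = 0.16.
Then μ = 0.724 − (0)·0.16 = 0.72.

μ = 0.72, σ = 0.16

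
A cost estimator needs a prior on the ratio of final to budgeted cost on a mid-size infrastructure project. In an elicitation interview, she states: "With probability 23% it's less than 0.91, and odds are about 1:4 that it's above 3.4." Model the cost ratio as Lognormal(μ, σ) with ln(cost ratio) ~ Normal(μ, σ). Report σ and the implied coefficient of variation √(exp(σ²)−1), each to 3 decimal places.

σ ≈ 0.834, CV ≈ 1.002

If T ~ Lognormal(μ,σ) then ln T ~ Normal(μ,σ), so the p-quantile of ln T is μ + z_p·σ.
ln(0.91) = -0.09431 and ln(3.4) = 1.224; z_{0.23} = -0.7388, z_{0.8} = 0.8416.
σ = (1.224 − -0.09431)/(0.8416 − (-0.7388)) = 0.834.
μ = -0.09431 − (-0.7388)·0.834 = 0.522.
CV = √(exp(σ²)−1) = √(exp(0.6955)−1) = 1.002.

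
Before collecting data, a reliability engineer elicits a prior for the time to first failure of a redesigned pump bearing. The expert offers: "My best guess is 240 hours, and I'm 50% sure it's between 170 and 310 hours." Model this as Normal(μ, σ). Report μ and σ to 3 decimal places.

μ = 240.000, σ = 103.782

A symmetric 50% interval runs μ ± z·σ with z = 0.6745.
Half-width = 70, so σ = 70/0.6745 = 103.782.
μ is the stated best guess, 240.000.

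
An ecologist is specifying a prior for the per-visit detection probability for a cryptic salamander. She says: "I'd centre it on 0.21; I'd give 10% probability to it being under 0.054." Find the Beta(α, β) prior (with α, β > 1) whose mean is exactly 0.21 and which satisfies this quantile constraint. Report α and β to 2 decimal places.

With mean 0.21 fixed, write α = 0.21s, β = 0.79s where s = α+β.
Need P(θ < 0.054) = 0.1 under Beta(0.21s, 0.79s). Normal approximation: (q−m)/√(m(1−m)/s) ≈ z_{0.1} = -1.28, so s ≈ 0.21·0.79·(-1.28)²/(0.054−0.21)² = 11.2.
At s = 11.2: P(θ<0.054) ≈ 0.055. Adjusting to match 0.1 gives s ≈ 7.90.
So α = 0.21·7.90 ≈ 1.66, β = 0.79·7.90 ≈ 6.24.

α ≈ 1.66, β ≈ 6.24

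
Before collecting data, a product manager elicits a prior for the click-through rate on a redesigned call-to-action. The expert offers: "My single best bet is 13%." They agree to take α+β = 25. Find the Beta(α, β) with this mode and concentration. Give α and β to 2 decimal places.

For α,β > 1 the Beta mode is (α−1)/(α+β−2). With α+β = 25, the mode is (α−1)/23.
Set (α−1)/23 = 0.13 → α = 1 + 0.13·23 = 3.99.
β = 25 − α = 21.01.

α = 3.99, β = 21.01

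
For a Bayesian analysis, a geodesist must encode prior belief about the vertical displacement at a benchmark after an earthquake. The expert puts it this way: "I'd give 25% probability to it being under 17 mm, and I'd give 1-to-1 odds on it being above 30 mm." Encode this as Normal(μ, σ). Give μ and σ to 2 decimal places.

μ = 30.00, σ = 19.27

The p-quantile of Normal(μ,σ) is μ + z_p·σ, with z_{0.25} = -0.6745 and z_{0.5} = 0.
Eliminate σ: μ = (z₂·x₁ − z₁·x₂)/(z₂ − z₁) = (0·17 − (-0.6745)·30)/0.6745 = 30.00.
Then σ = (x₂ − x₁)/(z₂ − z₁) = (30 − 17)/0.6745 = 19.27.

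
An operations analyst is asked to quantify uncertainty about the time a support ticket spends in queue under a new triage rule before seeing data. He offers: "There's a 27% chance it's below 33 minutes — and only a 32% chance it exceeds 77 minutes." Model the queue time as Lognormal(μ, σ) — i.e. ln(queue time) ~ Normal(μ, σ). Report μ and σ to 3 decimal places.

If T ~ Lognormal(μ,σ) then ln T ~ Normal(μ,σ), so the p-quantile of ln T is μ + z_p·σ.
ln(33) = 3.497 and ln(77) = 4.344; z_{0.27} = -0.6128, z_{0.68} = 0.4677.
σ = (4.344 − 3.497)/(0.4677 − (-0.6128)) = 0.784.
μ = 3.497 − (-0.6128)·0.784 = 3.977.

μ ≈ 3.977, σ ≈ 0.784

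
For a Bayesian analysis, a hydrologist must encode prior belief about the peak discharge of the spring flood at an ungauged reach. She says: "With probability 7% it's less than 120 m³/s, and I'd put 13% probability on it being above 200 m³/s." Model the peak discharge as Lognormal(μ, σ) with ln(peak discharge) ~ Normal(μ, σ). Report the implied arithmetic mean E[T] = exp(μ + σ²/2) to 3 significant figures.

If T ~ Lognormal(μ,σ) then ln T ~ Normal(μ,σ), so the p-quantile of ln T is μ + z_p·σ.
ln(120) = 4.787 and ln(200) = 5.298; z_{0.07} = -1.476, z_{0.87} = 1.126.
σ = (5.298 − 4.787)/(1.126 − (-1.476)) = 0.196.
μ = 4.787 − (-1.476)·0.196 = 5.077.
E[T] = exp(μ + σ²/2) = exp(5.077 + 0.0193) = 163 m³/s.

E[T] ≈ 163 m³/s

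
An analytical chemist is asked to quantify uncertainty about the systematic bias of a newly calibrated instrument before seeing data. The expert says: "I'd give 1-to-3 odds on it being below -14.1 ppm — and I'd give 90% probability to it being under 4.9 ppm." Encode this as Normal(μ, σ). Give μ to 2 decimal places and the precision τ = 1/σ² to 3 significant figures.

The p-quantile of Normal(μ,σ) is μ + z_p·σ, with z_{0.25} = -0.6745 and z_{0.9} = 1.282.
Eliminate σ: μ = (z₂·x₁ − z₁·x₂)/(z₂ − z₁) = (1.282·-14.1 − (-0.6745)·4.9)/1.956 = -7.55.
Then σ = (x₂ − x₁)/(z₂ − z₁) = (4.9 − -14.1)/1.956 = 9.71.
Precision τ = 1/σ² = 1/9.713² = 0.0106.

μ = -7.55, τ = 0.0106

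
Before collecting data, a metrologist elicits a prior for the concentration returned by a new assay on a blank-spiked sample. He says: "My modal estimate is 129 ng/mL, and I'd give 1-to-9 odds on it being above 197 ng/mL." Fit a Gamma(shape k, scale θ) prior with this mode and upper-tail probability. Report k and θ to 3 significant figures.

Gamma(k,θ) with k>1 has mode (k−1)θ, so θ = 129/(k−1).
Need P(X < 197) = 0.9 with θ tied to k this way. Start at k = 2, θ = 129: P(X<197) ≈ 0.451.
Too low — raise k to concentrate. Iterating converges to k ≈ 11.4.
Then θ = 129/(11.4−1) ≈ 12.4.

k ≈ 11.4, θ ≈ 12.4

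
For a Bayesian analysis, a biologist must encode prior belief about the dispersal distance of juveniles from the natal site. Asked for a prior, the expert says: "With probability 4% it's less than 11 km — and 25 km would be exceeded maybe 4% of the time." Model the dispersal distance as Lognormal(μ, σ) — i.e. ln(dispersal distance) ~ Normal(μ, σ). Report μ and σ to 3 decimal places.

If T ~ Lognormal(μ,σ) then ln T ~ Normal(μ,σ), so the p-quantile of ln T is μ + z_p·σ.
ln(11) = 2.398 and ln(25) = 3.219; z_{0.04} = -1.751, z_{0.96} = 1.751.
σ = (3.219 − 2.398)/(1.751 − (-1.751)) = 0.234.
μ = 2.398 − (-1.751)·0.234 = 2.808.

μ ≈ 2.808, σ ≈ 0.234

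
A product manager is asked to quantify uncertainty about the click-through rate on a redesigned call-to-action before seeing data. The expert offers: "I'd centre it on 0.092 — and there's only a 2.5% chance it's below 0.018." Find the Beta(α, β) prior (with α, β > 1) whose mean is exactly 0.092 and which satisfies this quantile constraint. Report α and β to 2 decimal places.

α ≈ 2.73, β ≈ 26.90

With mean 0.092 fixed, write α = 0.092s, β = 0.908s where s = α+β.
Need P(θ < 0.018) = 0.025 under Beta(0.092s, 0.908s). Normal approximation: (q−m)/√(m(1−m)/s) ≈ z_{0.025} = -1.96, so s ≈ 0.092·0.908·(-1.96)²/(0.018−0.092)² = 58.6.
At s = 58.6: P(θ<0.018) ≈ 0.002. Adjusting to match 0.025 gives s ≈ 29.63.
So α = 0.092·29.63 ≈ 2.73, β = 0.908·29.63 ≈ 26.90.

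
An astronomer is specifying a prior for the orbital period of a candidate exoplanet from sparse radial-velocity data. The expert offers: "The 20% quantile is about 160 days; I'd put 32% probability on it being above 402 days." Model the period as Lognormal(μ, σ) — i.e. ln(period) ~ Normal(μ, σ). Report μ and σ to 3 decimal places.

μ ≈ 5.667, σ ≈ 0.704

If T ~ Lognormal(μ,σ) then ln T ~ Normal(μ,σ), so the p-quantile of ln T is μ + z_p·σ.
ln(160) = 5.075 and ln(402) = 5.996; z_{0.2} = -0.8416, z_{0.68} = 0.4677.
σ = (5.996 − 5.075)/(0.4677 − (-0.8416)) = 0.704.
μ = 5.075 − (-0.8416)·0.704 = 5.667.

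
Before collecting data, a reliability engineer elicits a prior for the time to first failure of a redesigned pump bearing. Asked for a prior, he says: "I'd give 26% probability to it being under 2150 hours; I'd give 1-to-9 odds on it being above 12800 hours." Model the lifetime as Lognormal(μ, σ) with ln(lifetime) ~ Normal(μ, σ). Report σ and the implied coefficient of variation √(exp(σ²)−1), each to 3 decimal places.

If T ~ Lognormal(μ,σ) then ln T ~ Normal(μ,σ), so the p-quantile of ln T is μ + z_p·σ.
ln(2150) = 7.673 and ln(12800) = 9.457; z_{0.26} = -0.6433, z_{0.9} = 1.282.
σ = (9.457 − 7.673)/(1.282 − (-0.6433)) = 0.927.
μ = 7.673 − (-0.6433)·0.927 = 8.269.
CV = √(exp(σ²)−1) = √(exp(0.8589)−1) = 1.166.

σ ≈ 0.927, CV ≈ 1.166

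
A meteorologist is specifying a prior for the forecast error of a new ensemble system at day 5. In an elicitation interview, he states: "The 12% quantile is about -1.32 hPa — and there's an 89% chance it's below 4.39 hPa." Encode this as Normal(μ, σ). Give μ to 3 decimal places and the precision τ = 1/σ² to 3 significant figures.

The p-quantile of Normal(μ,σ) is μ + z_p·σ, with z_{0.12} = -1.175 and z_{0.89} = 1.227.
Eliminate σ: μ = (z₂·x₁ − z₁·x₂)/(z₂ − z₁) = (1.227·-1.32 − (-1.175)·4.39)/2.402 = 1.474.
Then σ = (x₂ − x₁)/(z₂ − z₁) = (4.39 − -1.32)/2.402 = 2.378.
Precision τ = 1/σ² = 1/2.378² = 0.177.

μ = 1.474, τ = 0.177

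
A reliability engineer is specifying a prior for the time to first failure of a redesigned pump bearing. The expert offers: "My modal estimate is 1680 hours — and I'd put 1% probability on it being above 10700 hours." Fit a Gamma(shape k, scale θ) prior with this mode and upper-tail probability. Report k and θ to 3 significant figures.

Gamma(k,θ) with k>1 has mode (k−1)θ, so θ = 1680/(k−1).
Need P(X < 10700) = 0.99 with θ tied to k this way. Start at k = 2, θ = 1680: P(X<10700) ≈ 0.987.
Too low — raise k to concentrate. Iterating converges to k ≈ 2.06.
Then θ = 1680/(2.06−1) ≈ 1590.

k ≈ 2.06, θ ≈ 1590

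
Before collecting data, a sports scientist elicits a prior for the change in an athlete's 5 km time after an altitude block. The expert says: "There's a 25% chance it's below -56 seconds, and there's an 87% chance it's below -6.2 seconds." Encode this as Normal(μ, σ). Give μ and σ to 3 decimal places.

For Normal(μ,σ), the p-quantile is μ + z_p·σ. Here z_{0.25} = -0.6745, z_{0.87} = 1.126.
So -56 = μ − 0.6745σ and -6.2 = μ + 1.126σ.
Subtracting: σ = (-6.2 − -56)/(1.126 − (-0.6745)) = 27.653.
Then μ = -56 − (-0.6745)·27.653 = -37.348.

μ = -37.348, σ = 27.653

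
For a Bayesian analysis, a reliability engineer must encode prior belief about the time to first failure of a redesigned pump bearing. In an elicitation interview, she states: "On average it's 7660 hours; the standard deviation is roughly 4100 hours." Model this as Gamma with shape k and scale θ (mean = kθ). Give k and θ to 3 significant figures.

k ≈ 3.49, θ ≈ 2190

For Gamma(k, scale θ): mean = kθ, variance = kθ², so CV = 1/√k.
CV = SD/mean = 4100/7660 = 0.5352, hence k = 1/CV² = 3.49.
Then θ = mean/k = 7660/3.49 = 2190.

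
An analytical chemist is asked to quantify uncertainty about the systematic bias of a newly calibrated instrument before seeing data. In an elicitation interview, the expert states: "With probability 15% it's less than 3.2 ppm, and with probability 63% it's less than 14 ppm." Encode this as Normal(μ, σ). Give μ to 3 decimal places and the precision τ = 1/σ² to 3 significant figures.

μ = 11.381, τ = 0.0161

For Normal(μ,σ), the p-quantile is μ + z_p·σ. Here z_{0.15} = -1.036, z_{0.63} = 0.3319.
So 3.2 = μ − 1.036σ and 14 = μ + 0.3319σ.
Subtracting: σ = (14 − 3.2)/(0.3319 − (-1.036)) = 7.893.
Then μ = 3.2 − (-1.036)·7.893 = 11.381.
Precision τ = 1/σ² = 1/7.893² = 0.0161.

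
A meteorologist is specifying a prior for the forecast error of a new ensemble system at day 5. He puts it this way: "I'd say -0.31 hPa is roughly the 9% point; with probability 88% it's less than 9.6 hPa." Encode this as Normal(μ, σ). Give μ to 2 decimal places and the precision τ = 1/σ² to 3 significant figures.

μ = 4.97, τ = 0.0644

For Normal(μ,σ), the p-quantile is μ + z_p·σ. Here z_{0.09} = -1.341, z_{0.88} = 1.175.
So -0.31 = μ − 1.341σ and 9.6 = μ + 1.175σ.
Subtracting: σ = (9.6 − -0.31)/(1.175 − (-1.341)) = 3.94.
Then μ = -0.31 − (-1.341)·3.94 = 4.97.
Precision τ = 1/σ² = 1/3.939² = 0.0644.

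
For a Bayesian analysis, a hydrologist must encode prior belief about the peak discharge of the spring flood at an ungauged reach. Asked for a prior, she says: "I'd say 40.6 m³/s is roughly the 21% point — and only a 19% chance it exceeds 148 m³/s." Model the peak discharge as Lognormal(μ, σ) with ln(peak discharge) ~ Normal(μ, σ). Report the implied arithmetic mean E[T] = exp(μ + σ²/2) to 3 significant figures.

If T ~ Lognormal(μ,σ) then ln T ~ Normal(μ,σ), so the p-quantile of ln T is μ + z_p·σ.
ln(40.6) = 3.704 and ln(148) = 4.997; z_{0.21} = -0.8064, z_{0.81} = 0.8779.
σ = (4.997 − 3.704)/(0.8779 − (-0.8064)) = 0.768.
μ = 3.704 − (-0.8064)·0.768 = 4.323.
E[T] = exp(μ + σ²/2) = exp(4.323 + 0.2949) = 101 m³/s.

E[T] ≈ 101 m³/s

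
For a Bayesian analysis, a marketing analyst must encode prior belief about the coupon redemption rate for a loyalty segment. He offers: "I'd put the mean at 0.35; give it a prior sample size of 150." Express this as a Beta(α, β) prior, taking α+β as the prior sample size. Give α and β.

α = 52.5, β = 97.5

Under the effective-sample-size interpretation, Beta(α, β) has prior mean α/(α+β) and prior sample size α+β.
So α+β = 150 and α/(α+β) = 0.35, giving α = 0.35·150 = 52.5 and β = 150 − 52.5 = 97.5.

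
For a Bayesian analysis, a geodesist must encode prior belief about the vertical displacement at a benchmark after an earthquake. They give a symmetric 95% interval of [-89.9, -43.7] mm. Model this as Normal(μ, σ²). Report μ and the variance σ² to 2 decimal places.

A symmetric 95% interval runs μ ± z·σ with z = 1.96.
Half-width = 23.1, so σ = 23.1/1.96 = 11.786 and σ² = 138.91.
μ is the interval midpoint, -66.80.

μ = -66.80, σ² = 138.91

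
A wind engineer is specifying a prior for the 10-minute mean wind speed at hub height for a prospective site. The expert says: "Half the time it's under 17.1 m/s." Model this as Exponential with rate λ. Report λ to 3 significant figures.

λ ≈ 0.0405

Exponential median = ln 2 / λ, so λ = ln 2 / 17.1 = 0.0405.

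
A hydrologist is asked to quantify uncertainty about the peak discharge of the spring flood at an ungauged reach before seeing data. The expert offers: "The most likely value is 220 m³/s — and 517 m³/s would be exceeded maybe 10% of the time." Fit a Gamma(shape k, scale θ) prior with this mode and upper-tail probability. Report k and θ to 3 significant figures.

Gamma(k,θ) with k>1 has mode (k−1)θ, so θ = 220/(k−1).
Need P(X < 517) = 0.9 with θ tied to k this way. Start at k = 2, θ = 220: P(X<517) ≈ 0.681.
Too low — raise k to concentrate. Iterating converges to k ≈ 3.63.
Then θ = 220/(3.63−1) ≈ 83.5.

k ≈ 3.63, θ ≈ 83.5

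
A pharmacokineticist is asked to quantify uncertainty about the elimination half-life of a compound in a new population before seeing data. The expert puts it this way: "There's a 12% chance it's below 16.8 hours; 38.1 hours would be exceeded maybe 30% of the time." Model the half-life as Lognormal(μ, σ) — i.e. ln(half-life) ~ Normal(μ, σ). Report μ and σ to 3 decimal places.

μ ≈ 3.388, σ ≈ 0.482

If T ~ Lognormal(μ,σ) then ln T ~ Normal(μ,σ), so the p-quantile of ln T is μ + z_p·σ.
ln(16.8) = 2.821 and ln(38.1) = 3.64; z_{0.12} = -1.175, z_{0.7} = 0.5244.
σ = (3.64 − 2.821)/(0.5244 − (-1.175)) = 0.482.
μ = 2.821 − (-1.175)·0.482 = 3.388.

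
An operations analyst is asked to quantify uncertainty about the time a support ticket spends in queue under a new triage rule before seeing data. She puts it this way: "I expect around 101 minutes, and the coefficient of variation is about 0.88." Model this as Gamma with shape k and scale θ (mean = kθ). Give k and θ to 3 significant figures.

For Gamma(k, scale θ): mean = kθ, variance = kθ², so CV = 1/√k.
CV = 0.88, hence k = 1/CV² = 1.29.
Then θ = mean/k = 101/1.29 = 78.2.

k ≈ 1.29, θ ≈ 78.2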